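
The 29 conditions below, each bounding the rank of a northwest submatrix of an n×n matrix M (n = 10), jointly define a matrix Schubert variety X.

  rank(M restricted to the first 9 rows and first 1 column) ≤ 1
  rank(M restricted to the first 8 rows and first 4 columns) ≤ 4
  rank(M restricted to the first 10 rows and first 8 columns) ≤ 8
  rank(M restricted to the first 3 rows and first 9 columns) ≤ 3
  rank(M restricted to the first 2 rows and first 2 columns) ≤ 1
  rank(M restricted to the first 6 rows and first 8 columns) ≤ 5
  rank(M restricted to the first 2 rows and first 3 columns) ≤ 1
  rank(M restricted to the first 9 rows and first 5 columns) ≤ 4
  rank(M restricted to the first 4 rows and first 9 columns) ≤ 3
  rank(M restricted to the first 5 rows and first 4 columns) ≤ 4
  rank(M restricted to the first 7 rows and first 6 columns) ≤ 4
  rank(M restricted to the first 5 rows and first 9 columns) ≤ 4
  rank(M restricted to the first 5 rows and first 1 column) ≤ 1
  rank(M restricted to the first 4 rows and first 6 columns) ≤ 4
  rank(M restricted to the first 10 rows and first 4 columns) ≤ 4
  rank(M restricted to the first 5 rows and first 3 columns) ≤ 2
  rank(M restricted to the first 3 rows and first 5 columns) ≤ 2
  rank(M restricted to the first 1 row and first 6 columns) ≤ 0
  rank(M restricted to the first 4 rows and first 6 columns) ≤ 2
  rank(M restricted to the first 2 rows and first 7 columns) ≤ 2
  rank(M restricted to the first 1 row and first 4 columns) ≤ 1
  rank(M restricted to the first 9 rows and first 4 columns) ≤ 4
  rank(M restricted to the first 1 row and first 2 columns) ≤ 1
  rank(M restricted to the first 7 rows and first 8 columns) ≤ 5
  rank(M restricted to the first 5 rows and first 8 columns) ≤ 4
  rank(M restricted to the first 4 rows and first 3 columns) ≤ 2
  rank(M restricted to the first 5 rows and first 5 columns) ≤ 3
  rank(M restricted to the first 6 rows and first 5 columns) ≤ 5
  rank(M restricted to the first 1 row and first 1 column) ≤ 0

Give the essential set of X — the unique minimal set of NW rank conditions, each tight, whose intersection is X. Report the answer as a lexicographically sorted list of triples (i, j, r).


The tightest implied rank at each (i,j), from the 29 conditions:

  row 1: 0 0 0 0 0 0 1 1 1 1
  row 2: 1 1 1 1 1 1 2 2 2 2
  row 3: 1 2 2 2 2 2 3 3 3 3
  row 4: 1 2 2 2 2 2 3 3 3 4
  row 5: 1 2 2 3 3 3 4 4 4 5
  row 6: 1 2 3 4 4 4 5 5 5 6
  row 7: 1 2 3 4 4 4 5 5 6 7
  row 8: 1 2 3 4 4 5 6 6 7 8
  row 9: 1 2 3 4 4 5 6 7 8 9
  row 10: 1 2 3 4 5 6 7 8 9 10

the unique w with this rank table is (7, 1, 2, 10, 4, 3, 9, 6, 8, 5).

Fulton essential set (7 of the 18 Rothe cells):

[(1, 6, 0), (4, 6, 2), (4, 9, 3), (5, 3, 2), (7, 6, 4), (7, 8, 5), (9, 5, 4)]


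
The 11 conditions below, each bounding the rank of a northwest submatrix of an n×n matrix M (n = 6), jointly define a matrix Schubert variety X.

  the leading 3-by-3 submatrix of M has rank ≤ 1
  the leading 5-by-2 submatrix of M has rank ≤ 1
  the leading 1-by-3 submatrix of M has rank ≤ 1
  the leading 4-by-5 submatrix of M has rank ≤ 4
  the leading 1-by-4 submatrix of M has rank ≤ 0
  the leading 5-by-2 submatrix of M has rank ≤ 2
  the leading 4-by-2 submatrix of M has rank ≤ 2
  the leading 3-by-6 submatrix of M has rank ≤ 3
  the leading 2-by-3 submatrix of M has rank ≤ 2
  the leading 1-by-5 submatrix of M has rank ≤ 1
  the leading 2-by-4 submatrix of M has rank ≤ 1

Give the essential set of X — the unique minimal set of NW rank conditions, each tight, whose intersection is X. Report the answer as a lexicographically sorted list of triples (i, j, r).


Computing R[i][j] = min implied NW-rank bound (n=6, 11 conditions):

  R[1]: 0  0  0  0  1  1
  R[2]: 1  1  1  1  2  2
  R[3]: 1  1  1  2  3  3
  R[4]: 1  1  2  3  4  4
  R[5]: 1  1  2  3  4  5
  R[6]: 1  2  3  4  5  6

giving w = (5, 1, 4, 3, 6, 2) via Δ²R.

Rothe diagram D(w) (8 cells), 3 SE-corners (essential conditions):

[(1, 4, 0), (3, 3, 1), (5, 2, 1)]


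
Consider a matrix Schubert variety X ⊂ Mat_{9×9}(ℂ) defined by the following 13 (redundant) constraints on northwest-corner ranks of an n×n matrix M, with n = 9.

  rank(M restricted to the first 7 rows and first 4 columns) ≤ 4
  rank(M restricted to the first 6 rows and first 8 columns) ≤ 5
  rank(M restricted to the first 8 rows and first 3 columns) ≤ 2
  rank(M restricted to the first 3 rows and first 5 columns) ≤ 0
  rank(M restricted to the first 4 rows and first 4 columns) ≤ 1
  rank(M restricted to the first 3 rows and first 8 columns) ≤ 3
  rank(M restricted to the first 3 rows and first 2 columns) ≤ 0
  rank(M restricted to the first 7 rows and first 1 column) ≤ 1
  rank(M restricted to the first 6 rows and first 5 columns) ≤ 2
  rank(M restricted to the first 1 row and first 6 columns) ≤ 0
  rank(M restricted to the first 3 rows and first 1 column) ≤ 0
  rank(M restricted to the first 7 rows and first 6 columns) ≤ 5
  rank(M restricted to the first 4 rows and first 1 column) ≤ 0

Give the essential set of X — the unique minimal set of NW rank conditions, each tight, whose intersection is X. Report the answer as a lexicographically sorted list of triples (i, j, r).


Computing R[i][j] = min implied NW-rank bound (n=9, 13 conditions):

  i=1: 0 0 0 0 0 0 1 1 1
  i=2: 0 0 0 0 0 1 2 2 2
  i=3: 0 0 0 0 0 1 2 3 3
  i=4: 0 1 1 1 1 2 3 4 4
  i=5: 1 2 2 2 2 3 4 5 5
  i=6: 1 2 2 2 2 3 4 5 6
  i=7: 1 2 2 3 3 4 5 6 7
  i=8: 1 2 2 3 4 5 6 7 8
  i=9: 1 2 3 4 5 6 7 8 9

second differences of R give the permutation w = (7, 6, 8, 2, 1, 9, 4, 5, 3).

Rothe diagram D(w) (22 cells), 5 SE-corners (essential conditions):

[(1, 6, 0), (3, 5, 0), (4, 1, 0), (6, 5, 2), (8, 3, 2)]


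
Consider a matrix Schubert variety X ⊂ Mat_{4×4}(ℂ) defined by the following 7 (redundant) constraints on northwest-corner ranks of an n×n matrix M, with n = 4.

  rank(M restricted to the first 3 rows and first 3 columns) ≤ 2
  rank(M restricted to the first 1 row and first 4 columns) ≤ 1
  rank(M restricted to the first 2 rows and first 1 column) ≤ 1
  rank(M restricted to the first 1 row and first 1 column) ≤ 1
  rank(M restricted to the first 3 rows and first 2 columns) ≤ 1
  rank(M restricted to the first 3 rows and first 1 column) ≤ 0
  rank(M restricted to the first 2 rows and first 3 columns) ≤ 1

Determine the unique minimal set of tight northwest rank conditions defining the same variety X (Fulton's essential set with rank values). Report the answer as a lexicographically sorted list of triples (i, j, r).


Rank table r_w(4×4) implied by the 7 constraints:

  0, 1, 1, 1
  0, 1, 1, 2
  0, 1, 2, 3
  1, 2, 3, 4

reading off 1-entries of Δ²R: w = (2, 4, 3, 1).

2 SE-corners of the 4-cell Rothe diagram give Ess(w):

[(2, 3, 1), (3, 1, 0)]


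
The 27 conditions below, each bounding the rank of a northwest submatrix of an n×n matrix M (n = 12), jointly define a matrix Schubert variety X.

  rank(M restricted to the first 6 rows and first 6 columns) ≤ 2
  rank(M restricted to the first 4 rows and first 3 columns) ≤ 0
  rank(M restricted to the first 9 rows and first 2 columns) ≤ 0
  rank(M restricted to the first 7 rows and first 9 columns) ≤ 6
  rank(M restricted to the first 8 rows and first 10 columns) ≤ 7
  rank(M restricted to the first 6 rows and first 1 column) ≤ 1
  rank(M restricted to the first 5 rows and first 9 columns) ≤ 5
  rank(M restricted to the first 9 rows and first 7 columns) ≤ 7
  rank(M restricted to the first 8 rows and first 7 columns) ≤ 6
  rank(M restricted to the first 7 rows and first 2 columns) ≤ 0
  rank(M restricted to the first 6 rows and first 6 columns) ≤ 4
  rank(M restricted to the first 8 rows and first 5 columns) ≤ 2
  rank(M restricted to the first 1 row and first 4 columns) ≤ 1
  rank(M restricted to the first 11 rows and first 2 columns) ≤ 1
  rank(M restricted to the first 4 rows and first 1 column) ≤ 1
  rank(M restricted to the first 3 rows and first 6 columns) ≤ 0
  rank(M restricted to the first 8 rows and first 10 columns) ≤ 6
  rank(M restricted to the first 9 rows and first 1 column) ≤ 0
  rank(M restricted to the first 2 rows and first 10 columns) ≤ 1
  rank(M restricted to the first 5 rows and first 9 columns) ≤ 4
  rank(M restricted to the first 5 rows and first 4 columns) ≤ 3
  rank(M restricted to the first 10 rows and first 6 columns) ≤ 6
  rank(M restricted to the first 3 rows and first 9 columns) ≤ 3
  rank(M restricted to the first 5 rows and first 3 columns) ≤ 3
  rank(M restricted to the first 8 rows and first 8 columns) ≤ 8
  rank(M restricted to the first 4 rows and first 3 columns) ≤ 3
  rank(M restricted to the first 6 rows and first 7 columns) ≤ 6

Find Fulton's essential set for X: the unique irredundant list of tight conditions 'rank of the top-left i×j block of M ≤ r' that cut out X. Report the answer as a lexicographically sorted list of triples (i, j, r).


Reconstructing r_w from the 27 given conditions:

  row 1: 0 0 0 0 0 0 1 1 1 1 1 1
  row 2: 0 0 0 0 0 0 1 1 1 1 2 2
  row 3: 0 0 0 0 0 0 1 2 2 2 3 3
  row 4: 0 0 0 1 1 1 2 3 3 3 4 4
  row 5: 0 0 1 2 2 2 3 4 4 4 5 5
  row 6: 0 0 1 2 2 2 3 4 5 5 6 6
  row 7: 0 0 1 2 2 3 4 5 6 6 7 7
  row 8: 0 0 1 2 2 3 4 5 6 6 7 8
  row 9: 0 0 1 2 3 4 5 6 7 7 8 9
  row 10: 1 1 2 3 4 5 6 7 8 8 9 10
  row 11: 1 1 2 3 4 5 6 7 8 9 10 11
  row 12: 1 2 3 4 5 6 7 8 9 10 11 12

reading off 1-entries of Δ²R: w = (7, 11, 8, 4, 3, 9, 6, 12, 5, 1, 10, 2).

Rothe diagram D(w) (40 cells), 8 SE-corners (essential conditions):

[(2, 10, 1), (3, 6, 0), (4, 3, 0), (6, 6, 2), (8, 5, 2), (8, 10, 6), (9, 2, 0), (11, 2, 1)]


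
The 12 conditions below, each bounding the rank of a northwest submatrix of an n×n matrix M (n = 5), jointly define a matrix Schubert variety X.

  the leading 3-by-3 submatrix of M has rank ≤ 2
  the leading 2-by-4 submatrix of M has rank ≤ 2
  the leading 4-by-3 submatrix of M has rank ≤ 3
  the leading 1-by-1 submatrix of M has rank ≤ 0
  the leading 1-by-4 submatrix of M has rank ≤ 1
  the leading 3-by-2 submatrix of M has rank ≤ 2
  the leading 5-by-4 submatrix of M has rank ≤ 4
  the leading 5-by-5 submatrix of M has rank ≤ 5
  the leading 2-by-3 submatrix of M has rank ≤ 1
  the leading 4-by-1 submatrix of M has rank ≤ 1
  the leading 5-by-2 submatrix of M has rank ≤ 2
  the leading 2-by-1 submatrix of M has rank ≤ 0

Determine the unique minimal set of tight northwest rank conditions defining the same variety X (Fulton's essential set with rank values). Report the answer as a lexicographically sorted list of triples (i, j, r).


The tightest implied rank at each (i,j), from the 12 conditions:

  R[1]: 0  1  1  1  1
  R[2]: 0  1  1  2  2
  R[3]: 1  2  2  3  3
  R[4]: 1  2  3  4  4
  R[5]: 1  2  3  4  5

hence w(1..5) = (2, 4, 1, 3, 5).

|D(w)|=3, |Ess(w)|=2:

[(2, 1, 0), (2, 3, 1)]


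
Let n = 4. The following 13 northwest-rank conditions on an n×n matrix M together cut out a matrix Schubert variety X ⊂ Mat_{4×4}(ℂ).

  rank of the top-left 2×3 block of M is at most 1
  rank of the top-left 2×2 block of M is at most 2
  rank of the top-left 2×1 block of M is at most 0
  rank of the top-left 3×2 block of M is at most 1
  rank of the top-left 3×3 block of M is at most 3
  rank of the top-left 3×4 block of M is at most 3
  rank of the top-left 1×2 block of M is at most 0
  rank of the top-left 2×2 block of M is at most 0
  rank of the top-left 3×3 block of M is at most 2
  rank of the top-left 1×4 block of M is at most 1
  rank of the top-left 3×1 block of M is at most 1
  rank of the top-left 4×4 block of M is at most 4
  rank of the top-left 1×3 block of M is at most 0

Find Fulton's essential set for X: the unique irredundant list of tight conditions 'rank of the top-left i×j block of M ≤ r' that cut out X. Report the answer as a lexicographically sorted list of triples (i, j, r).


The tightest implied rank at each (i,j), from the 13 conditions:

  R[1]: 0 0 0 1
  R[2]: 0 0 1 2
  R[3]: 1 1 2 3
  R[4]: 1 2 3 4

giving w = (4, 3, 1, 2) via Δ²R.

D(w) has 5 cells with 2 SE-corners; essential set:

[(1, 3, 0), (2, 2, 0)]


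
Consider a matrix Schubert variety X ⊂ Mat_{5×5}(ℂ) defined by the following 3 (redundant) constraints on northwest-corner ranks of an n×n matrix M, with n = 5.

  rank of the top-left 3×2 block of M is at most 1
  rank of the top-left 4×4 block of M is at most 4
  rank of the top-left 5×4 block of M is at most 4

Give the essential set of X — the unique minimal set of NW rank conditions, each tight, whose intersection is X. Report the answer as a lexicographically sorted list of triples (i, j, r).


Reconstructing r_w from the 3 given conditions:

  R[1]: 1, 1, 1, 1, 1
  R[2]: 1, 1, 2, 2, 2
  R[3]: 1, 1, 2, 3, 3
  R[4]: 1, 2, 3, 4, 4
  R[5]: 1, 2, 3, 4, 5

hence w(1..5) = (1, 3, 4, 2, 5).

D(w) has 2 cells with 1 SE-corner; essential set:

[(3, 2, 1)]


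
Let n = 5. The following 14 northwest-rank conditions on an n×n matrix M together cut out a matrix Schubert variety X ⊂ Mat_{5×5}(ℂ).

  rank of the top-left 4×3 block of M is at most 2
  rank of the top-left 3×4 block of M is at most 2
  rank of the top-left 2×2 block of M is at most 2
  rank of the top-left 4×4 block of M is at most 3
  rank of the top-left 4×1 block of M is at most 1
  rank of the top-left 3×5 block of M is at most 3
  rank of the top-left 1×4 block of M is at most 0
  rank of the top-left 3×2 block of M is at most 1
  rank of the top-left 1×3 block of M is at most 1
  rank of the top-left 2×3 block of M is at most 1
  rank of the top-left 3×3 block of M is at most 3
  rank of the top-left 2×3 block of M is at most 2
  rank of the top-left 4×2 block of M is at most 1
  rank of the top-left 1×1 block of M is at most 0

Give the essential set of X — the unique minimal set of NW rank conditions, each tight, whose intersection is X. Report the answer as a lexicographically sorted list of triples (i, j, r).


Rank table r_w(5×5) implied by the 14 constraints:

  0 | 0 | 0 | 0 | 1
  1 | 1 | 1 | 1 | 2
  1 | 1 | 2 | 2 | 3
  1 | 1 | 2 | 3 | 4
  1 | 2 | 3 | 4 | 5

giving w = (5, 1, 3, 4, 2) via Δ²R.

Fulton essential set (2 of the 6 Rothe cells):

[(1, 4, 0), (4, 2, 1)]


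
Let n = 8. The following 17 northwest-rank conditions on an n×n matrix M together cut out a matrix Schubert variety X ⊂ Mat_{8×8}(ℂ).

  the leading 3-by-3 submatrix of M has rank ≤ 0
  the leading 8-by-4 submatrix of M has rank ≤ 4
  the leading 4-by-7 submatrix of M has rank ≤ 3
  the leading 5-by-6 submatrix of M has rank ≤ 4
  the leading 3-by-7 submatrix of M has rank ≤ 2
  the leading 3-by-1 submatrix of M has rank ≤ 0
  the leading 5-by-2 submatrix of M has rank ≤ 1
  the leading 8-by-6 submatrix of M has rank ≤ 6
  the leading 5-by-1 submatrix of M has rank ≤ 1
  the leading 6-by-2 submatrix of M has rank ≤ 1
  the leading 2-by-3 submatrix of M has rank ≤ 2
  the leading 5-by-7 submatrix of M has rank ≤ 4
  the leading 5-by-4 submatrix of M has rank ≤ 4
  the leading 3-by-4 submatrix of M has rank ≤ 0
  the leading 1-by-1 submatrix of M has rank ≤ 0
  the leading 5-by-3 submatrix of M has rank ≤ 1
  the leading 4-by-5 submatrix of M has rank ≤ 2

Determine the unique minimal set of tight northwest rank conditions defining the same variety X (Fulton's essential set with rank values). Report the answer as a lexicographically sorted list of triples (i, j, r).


Computing R[i][j] = min implied NW-rank bound (n=8, 17 conditions):

  row 1: 0 0 0 0 1 1 1 1
  row 2: 0 0 0 0 1 2 2 2
  row 3: 0 0 0 0 1 2 2 3
  row 4: 1 1 1 1 2 3 3 4
  row 5: 1 1 1 2 3 4 4 5
  row 6: 1 1 2 3 4 5 5 6
  row 7: 1 2 3 4 5 6 6 7
  row 8: 1 2 3 4 5 6 7 8

hence w(1..8) = (5, 6, 8, 1, 4, 3, 2, 7).

ℓ(w)=16; the 4 essential cells (i,j,r):

[(3, 4, 0), (3, 7, 2), (5, 3, 1), (6, 2, 1)]


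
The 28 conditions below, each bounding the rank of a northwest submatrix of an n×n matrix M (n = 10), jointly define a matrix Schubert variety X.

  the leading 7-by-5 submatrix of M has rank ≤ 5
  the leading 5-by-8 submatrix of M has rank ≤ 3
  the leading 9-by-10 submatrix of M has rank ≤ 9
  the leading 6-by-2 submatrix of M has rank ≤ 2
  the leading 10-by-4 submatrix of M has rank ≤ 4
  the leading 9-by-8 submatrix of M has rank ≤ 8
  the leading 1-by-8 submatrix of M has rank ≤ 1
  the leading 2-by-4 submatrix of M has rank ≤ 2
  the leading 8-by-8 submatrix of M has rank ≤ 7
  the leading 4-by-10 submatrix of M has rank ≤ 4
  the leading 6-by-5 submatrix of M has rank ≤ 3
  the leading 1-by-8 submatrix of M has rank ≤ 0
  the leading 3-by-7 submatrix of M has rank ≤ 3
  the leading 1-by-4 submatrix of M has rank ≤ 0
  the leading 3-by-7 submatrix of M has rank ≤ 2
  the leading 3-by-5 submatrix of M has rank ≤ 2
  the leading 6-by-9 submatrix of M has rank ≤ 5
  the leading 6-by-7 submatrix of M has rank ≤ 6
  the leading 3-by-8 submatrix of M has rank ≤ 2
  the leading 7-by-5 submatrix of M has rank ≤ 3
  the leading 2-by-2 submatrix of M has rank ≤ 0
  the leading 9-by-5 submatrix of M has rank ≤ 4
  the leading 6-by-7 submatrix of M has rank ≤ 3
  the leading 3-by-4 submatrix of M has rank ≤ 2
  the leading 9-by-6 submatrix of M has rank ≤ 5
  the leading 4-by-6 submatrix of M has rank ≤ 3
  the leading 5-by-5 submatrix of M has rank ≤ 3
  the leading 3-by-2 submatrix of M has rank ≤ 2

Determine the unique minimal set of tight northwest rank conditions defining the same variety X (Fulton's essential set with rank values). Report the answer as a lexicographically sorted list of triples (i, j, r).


Rank table r_w(10×10) implied by the 28 constraints:

  R[1]: 0 0 0 0 0 0 0 0 1 1
  R[2]: 0 0 1 1 1 1 1 1 2 2
  R[3]: 1 1 2 2 2 2 2 2 3 3
  R[4]: 1 2 3 3 3 3 3 3 4 4
  R[5]: 1 2 3 3 3 3 3 3 4 5
  R[6]: 1 2 3 3 3 3 3 4 5 6
  R[7]: 1 2 3 3 3 4 4 5 6 7
  R[8]: 1 2 3 4 4 5 5 6 7 8
  R[9]: 1 2 3 4 4 5 6 7 8 9
  R[10]: 1 2 3 4 5 6 7 8 9 10

so w = (9, 3, 1, 2, 10, 8, 6, 4, 7, 5).

Fulton essential set (6 of the 22 Rothe cells):

[(1, 8, 0), (2, 2, 0), (5, 8, 3), (6, 7, 3), (7, 5, 3), (9, 5, 4)]


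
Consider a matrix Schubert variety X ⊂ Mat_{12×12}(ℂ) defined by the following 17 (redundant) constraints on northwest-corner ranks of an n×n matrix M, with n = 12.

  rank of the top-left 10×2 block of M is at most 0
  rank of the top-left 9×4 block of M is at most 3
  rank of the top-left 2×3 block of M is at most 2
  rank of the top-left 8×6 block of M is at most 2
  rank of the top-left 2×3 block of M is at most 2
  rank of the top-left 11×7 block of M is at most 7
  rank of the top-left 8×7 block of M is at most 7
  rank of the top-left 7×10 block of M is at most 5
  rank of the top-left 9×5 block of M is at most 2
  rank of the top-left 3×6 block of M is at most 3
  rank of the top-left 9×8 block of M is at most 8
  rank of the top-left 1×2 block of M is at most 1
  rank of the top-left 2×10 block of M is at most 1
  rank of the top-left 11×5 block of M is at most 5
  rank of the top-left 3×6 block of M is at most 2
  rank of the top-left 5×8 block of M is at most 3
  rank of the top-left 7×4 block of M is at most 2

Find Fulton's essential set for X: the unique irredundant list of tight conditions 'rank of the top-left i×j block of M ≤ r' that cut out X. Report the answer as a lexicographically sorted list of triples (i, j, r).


Reconstructing r_w from the 17 given conditions:

  0 | 0 | 1 | 1 | 1 | 1 | 1 | 1 | 1 | 1 | 1 | 1
  0 | 0 | 1 | 1 | 1 | 1 | 1 | 1 | 1 | 1 | 2 | 2
  0 | 0 | 1 | 2 | 2 | 2 | 2 | 2 | 2 | 2 | 3 | 3
  0 | 0 | 1 | 2 | 2 | 2 | 3 | 3 | 3 | 3 | 4 | 4
  0 | 0 | 1 | 2 | 2 | 2 | 3 | 3 | 4 | 4 | 5 | 5
  0 | 0 | 1 | 2 | 2 | 2 | 3 | 4 | 5 | 5 | 6 | 6
  0 | 0 | 1 | 2 | 2 | 2 | 3 | 4 | 5 | 5 | 6 | 7
  0 | 0 | 1 | 2 | 2 | 2 | 3 | 4 | 5 | 6 | 7 | 8
  0 | 0 | 1 | 2 | 2 | 3 | 4 | 5 | 6 | 7 | 8 | 9
  0 | 0 | 1 | 2 | 3 | 4 | 5 | 6 | 7 | 8 | 9 | 10
  1 | 1 | 2 | 3 | 4 | 5 | 6 | 7 | 8 | 9 | 10 | 11
  1 | 2 | 3 | 4 | 5 | 6 | 7 | 8 | 9 | 10 | 11 | 12

hence w(1..12) = (3, 11, 4, 7, 9, 8, 12, 10, 6, 5, 1, 2).

Rothe diagram D(w) (40 cells), 6 SE-corners (essential conditions):

[(2, 10, 1), (5, 8, 3), (7, 10, 5), (8, 6, 2), (9, 5, 2), (10, 2, 0)]


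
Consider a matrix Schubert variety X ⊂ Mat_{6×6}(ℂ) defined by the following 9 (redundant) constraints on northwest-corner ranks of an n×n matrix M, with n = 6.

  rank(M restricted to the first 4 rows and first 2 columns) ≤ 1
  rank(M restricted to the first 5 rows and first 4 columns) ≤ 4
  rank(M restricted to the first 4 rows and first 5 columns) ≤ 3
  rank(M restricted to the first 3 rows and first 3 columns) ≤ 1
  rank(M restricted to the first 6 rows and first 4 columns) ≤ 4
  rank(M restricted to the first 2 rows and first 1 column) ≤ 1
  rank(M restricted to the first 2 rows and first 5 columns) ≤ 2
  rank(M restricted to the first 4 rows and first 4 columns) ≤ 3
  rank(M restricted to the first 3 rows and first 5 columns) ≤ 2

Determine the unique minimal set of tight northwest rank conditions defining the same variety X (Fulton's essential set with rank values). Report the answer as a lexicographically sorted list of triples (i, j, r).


Rank table r_w(6×6) implied by the 9 constraints:

  row 1: 1 | 1 | 1 | 1 | 1 | 1
  row 2: 1 | 1 | 1 | 2 | 2 | 2
  row 3: 1 | 1 | 1 | 2 | 2 | 3
  row 4: 1 | 1 | 2 | 3 | 3 | 4
  row 5: 1 | 2 | 3 | 4 | 4 | 5
  row 6: 1 | 2 | 3 | 4 | 5 | 6

second differences of R give the permutation w = (1, 4, 6, 3, 2, 5).

Rothe diagram D(w) (6 cells), 3 SE-corners (essential conditions):

[(3, 3, 1), (3, 5, 2), (4, 2, 1)]


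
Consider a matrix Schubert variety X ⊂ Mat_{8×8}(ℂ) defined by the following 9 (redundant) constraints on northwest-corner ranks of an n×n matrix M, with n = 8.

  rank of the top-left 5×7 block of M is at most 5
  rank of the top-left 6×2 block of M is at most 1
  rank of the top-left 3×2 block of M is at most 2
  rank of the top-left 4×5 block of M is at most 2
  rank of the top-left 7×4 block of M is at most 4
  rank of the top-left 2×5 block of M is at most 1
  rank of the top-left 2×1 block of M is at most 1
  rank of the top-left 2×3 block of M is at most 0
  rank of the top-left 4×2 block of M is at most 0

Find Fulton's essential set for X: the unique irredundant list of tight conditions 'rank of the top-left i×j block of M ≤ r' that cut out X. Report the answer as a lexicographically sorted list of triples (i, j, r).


Computing R[i][j] = min implied NW-rank bound (n=8, 9 conditions):

  row 1: 0 | 0 | 0 | 1 | 1 | 1 | 1 | 1
  row 2: 0 | 0 | 0 | 1 | 1 | 2 | 2 | 2
  row 3: 0 | 0 | 1 | 2 | 2 | 3 | 3 | 3
  row 4: 0 | 0 | 1 | 2 | 2 | 3 | 4 | 4
  row 5: 1 | 1 | 2 | 3 | 3 | 4 | 5 | 5
  row 6: 1 | 1 | 2 | 3 | 4 | 5 | 6 | 6
  row 7: 1 | 2 | 3 | 4 | 5 | 6 | 7 | 7
  row 8: 1 | 2 | 3 | 4 | 5 | 6 | 7 | 8

giving w = (4, 6, 3, 7, 1, 5, 2, 8) via Δ²R.

Rothe diagram D(w) (13 cells), 5 SE-corners (essential conditions):

[(2, 3, 0), (2, 5, 1), (4, 2, 0), (4, 5, 2), (6, 2, 1)]


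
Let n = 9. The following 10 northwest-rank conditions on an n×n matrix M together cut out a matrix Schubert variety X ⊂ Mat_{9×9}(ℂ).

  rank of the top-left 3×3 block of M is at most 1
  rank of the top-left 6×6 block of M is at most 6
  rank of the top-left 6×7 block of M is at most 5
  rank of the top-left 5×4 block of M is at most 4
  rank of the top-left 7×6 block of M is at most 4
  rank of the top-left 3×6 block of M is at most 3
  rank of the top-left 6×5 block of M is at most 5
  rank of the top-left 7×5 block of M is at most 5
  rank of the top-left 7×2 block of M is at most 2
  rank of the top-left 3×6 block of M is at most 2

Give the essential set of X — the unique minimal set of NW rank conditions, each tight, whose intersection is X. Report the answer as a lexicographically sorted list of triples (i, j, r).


Reconstructing r_w from the 10 given conditions:

  row 1: 1 1 1 1 1 1 1 1 1
  row 2: 1 1 1 2 2 2 2 2 2
  row 3: 1 1 1 2 2 2 3 3 3
  row 4: 1 2 2 3 3 3 4 4 4
  row 5: 1 2 3 4 4 4 5 5 5
  row 6: 1 2 3 4 4 4 5 6 6
  row 7: 1 2 3 4 4 4 5 6 7
  row 8: 1 2 3 4 5 5 6 7 8
  row 9: 1 2 3 4 5 6 7 8 9

reading off 1-entries of Δ²R: w = (1, 4, 7, 2, 3, 8, 9, 5, 6).

3 SE-corners of the 10-cell Rothe diagram give Ess(w):

[(3, 3, 1), (3, 6, 2), (7, 6, 4)]


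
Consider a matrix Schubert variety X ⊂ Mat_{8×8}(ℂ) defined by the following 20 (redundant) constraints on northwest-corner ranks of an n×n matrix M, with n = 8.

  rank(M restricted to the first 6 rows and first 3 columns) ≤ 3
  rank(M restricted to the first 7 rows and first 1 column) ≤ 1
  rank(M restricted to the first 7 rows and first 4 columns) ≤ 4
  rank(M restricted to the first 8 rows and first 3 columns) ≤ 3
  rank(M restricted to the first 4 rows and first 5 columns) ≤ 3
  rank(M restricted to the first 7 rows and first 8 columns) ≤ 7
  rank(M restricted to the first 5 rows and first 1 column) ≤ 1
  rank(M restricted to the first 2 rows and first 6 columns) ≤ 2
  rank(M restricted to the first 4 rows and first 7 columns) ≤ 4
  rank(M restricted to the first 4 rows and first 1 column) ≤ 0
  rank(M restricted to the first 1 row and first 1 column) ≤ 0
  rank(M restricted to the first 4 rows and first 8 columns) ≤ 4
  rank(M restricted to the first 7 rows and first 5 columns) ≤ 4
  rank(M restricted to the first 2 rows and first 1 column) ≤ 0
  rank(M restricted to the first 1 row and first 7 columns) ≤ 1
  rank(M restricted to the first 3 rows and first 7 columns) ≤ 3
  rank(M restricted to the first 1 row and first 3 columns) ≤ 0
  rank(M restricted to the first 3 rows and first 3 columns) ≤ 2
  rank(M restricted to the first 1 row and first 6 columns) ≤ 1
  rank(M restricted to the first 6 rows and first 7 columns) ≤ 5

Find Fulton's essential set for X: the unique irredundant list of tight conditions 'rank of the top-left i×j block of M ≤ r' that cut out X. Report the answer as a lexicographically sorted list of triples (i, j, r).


The tightest implied rank at each (i,j), from the 20 conditions:

  i=1: 0  0  0  1  1  1  1  1
  i=2: 0  1  1  2  2  2  2  2
  i=3: 0  1  2  3  3  3  3  3
  i=4: 0  1  2  3  3  4  4  4
  i=5: 1  2  3  4  4  5  5  5
  i=6: 1  2  3  4  4  5  5  6
  i=7: 1  2  3  4  4  5  6  7
  i=8: 1  2  3  4  5  6  7  8

giving w = (4, 2, 3, 6, 1, 8, 7, 5) via Δ²R.

Rothe diagram D(w) (10 cells), 5 SE-corners (essential conditions):

[(1, 3, 0), (4, 1, 0), (4, 5, 3), (6, 7, 5), (7, 5, 4)]


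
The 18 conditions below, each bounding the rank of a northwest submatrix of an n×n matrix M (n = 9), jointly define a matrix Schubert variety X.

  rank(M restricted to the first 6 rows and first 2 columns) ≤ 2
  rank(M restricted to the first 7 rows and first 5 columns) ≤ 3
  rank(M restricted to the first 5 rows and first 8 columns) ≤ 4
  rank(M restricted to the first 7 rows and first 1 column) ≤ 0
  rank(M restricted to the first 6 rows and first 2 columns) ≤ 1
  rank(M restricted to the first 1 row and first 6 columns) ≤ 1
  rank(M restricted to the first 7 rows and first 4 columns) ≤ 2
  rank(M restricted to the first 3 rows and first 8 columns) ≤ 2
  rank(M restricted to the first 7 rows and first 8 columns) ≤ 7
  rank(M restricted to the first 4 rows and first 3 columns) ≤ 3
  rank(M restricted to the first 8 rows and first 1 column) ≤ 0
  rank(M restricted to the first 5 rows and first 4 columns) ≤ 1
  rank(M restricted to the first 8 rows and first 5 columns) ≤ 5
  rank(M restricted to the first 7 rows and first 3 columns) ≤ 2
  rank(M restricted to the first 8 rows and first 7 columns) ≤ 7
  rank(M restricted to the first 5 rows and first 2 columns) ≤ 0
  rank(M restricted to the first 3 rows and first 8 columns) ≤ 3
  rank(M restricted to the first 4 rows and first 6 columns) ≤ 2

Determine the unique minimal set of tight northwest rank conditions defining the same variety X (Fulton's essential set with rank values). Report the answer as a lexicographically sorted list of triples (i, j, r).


Recovering R(i,j) via the rank-extension bound from the 18 conditions:

  i=1: 0 0 1 1 1 1 1 1 1
  i=2: 0 0 1 1 2 2 2 2 2
  i=3: 0 0 1 1 2 2 2 2 3
  i=4: 0 0 1 1 2 2 3 3 4
  i=5: 0 0 1 1 2 3 4 4 5
  i=6: 0 1 2 2 3 4 5 5 6
  i=7: 0 1 2 2 3 4 5 6 7
  i=8: 0 1 2 3 4 5 6 7 8
  i=9: 1 2 3 4 5 6 7 8 9

so w = (3, 5, 9, 7, 6, 2, 8, 4, 1).

D(w) has 22 cells with 6 SE-corners; essential set:

[(3, 8, 2), (4, 6, 2), (5, 2, 0), (5, 4, 1), (7, 4, 2), (8, 1, 0)]


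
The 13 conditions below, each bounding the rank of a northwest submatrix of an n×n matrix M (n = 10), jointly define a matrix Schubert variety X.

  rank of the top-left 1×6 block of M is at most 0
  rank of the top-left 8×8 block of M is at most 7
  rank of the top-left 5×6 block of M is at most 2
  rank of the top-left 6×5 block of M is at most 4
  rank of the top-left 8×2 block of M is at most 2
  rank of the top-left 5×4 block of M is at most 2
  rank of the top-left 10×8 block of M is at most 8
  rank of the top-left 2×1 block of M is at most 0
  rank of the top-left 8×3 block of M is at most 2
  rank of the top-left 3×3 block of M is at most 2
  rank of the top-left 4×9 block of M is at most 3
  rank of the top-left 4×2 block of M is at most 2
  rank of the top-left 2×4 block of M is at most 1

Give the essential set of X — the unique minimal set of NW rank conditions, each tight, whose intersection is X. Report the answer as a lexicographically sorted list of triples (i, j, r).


Rank table r_w(10×10) implied by the 13 constraints:

  0  0  0  0  0  0  1  1  1  1
  0  1  1  1  1  1  2  2  2  2
  1  2  2  2  2  2  3  3  3  3
  1  2  2  2  2  2  3  3  3  4
  1  2  2  2  2  2  3  4  4  5
  1  2  2  3  3  3  4  5  5  6
  1  2  2  3  4  4  5  6  6  7
  1  2  2  3  4  5  6  7  7  8
  1  2  3  4  5  6  7  8  8  9
  1  2  3  4  5  6  7  8  9  10

so w = (7, 2, 1, 10, 8, 4, 5, 6, 3, 9).

5 SE-corners of the 20-cell Rothe diagram give Ess(w):

[(1, 6, 0), (2, 1, 0), (4, 9, 3), (5, 6, 2), (8, 3, 2)]


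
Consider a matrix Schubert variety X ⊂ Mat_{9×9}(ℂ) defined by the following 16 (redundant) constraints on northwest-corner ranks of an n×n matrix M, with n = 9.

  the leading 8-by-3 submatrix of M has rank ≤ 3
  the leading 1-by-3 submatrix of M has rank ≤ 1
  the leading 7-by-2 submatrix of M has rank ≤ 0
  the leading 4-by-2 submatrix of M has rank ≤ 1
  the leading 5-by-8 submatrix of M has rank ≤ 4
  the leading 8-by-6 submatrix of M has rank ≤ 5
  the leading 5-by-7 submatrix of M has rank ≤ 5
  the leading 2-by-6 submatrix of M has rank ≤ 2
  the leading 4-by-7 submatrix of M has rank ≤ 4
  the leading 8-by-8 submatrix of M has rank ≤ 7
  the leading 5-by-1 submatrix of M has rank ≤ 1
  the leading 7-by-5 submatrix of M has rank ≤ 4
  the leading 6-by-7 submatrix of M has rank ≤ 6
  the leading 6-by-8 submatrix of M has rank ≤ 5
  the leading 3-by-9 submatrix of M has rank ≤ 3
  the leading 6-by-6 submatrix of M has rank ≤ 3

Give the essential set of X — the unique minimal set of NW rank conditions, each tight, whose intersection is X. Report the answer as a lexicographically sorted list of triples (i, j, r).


Computing R[i][j] = min implied NW-rank bound (n=9, 16 conditions):

  R[1]: 0 0 1 1 1 1 1 1 1
  R[2]: 0 0 1 2 2 2 2 2 2
  R[3]: 0 0 1 2 3 3 3 3 3
  R[4]: 0 0 1 2 3 3 4 4 4
  R[5]: 0 0 1 2 3 3 4 4 5
  R[6]: 0 0 1 2 3 3 4 5 6
  R[7]: 0 0 1 2 3 4 5 6 7
  R[8]: 1 1 2 3 4 5 6 7 8
  R[9]: 1 2 3 4 5 6 7 8 9

second differences of R give the permutation w = (3, 4, 5, 7, 9, 8, 6, 1, 2).

Rothe diagram D(w) (18 cells), 3 SE-corners (essential conditions):

[(5, 8, 4), (6, 6, 3), (7, 2, 0)]


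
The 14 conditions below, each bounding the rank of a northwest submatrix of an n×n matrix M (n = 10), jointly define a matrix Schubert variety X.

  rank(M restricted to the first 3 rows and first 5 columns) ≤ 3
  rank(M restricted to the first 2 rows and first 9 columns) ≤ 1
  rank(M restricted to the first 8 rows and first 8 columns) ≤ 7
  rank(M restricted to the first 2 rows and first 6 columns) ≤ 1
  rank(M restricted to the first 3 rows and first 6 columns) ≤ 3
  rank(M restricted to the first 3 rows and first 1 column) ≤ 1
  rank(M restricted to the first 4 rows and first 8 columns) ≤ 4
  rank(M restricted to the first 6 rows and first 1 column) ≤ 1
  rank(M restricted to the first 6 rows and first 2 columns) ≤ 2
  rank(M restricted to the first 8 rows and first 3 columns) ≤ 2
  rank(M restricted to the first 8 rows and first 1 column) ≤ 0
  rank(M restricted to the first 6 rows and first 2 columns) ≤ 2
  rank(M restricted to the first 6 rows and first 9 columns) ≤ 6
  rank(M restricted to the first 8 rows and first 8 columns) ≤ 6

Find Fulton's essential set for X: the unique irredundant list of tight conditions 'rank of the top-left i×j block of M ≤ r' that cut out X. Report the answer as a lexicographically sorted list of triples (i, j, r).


Rank table r_w(10×10) implied by the 14 constraints:

  i=1: 0 1 1 1 1 1 1 1 1 1
  i=2: 0 1 1 1 1 1 1 1 1 2
  i=3: 0 1 2 2 2 2 2 2 2 3
  i=4: 0 1 2 3 3 3 3 3 3 4
  i=5: 0 1 2 3 4 4 4 4 4 5
  i=6: 0 1 2 3 4 5 5 5 5 6
  i=7: 0 1 2 3 4 5 6 6 6 7
  i=8: 0 1 2 3 4 5 6 6 7 8
  i=9: 1 2 3 4 5 6 7 7 8 9
  i=10: 1 2 3 4 5 6 7 8 9 10

second differences of R give the permutation w = (2, 10, 3, 4, 5, 6, 7, 9, 1, 8).

3 SE-corners of the 16-cell Rothe diagram give Ess(w):

[(2, 9, 1), (8, 1, 0), (8, 8, 6)]


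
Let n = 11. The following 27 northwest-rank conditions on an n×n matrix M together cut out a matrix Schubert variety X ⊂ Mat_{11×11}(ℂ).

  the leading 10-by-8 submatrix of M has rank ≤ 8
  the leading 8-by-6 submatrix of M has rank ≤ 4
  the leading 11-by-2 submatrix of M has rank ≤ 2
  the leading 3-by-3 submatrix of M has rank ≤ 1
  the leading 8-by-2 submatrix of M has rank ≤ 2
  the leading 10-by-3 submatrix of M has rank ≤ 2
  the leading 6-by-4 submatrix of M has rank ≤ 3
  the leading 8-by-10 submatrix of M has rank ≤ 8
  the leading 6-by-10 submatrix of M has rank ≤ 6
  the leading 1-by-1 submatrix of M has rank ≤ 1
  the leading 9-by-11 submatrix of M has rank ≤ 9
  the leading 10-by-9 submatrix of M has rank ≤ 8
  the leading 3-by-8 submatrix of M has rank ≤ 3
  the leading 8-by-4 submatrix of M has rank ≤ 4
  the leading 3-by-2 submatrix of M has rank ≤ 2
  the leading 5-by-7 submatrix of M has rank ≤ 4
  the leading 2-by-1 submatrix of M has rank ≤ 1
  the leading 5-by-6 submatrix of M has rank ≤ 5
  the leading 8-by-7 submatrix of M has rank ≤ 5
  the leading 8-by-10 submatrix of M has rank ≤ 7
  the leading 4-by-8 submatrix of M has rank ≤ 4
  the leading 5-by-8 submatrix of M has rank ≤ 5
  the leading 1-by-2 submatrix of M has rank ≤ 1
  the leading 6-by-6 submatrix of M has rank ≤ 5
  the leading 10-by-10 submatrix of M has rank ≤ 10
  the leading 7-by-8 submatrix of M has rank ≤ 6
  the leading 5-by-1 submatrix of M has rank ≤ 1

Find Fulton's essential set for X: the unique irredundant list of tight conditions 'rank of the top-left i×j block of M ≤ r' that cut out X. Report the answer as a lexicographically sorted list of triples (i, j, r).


Computing R[i][j] = min implied NW-rank bound (n=11, 27 conditions):

  row 1: 1 1 1 1 1 1 1 1 1 1 1
  row 2: 1 1 1 2 2 2 2 2 2 2 2
  row 3: 1 1 1 2 3 3 3 3 3 3 3
  row 4: 1 2 2 3 4 4 4 4 4 4 4
  row 5: 1 2 2 3 4 4 4 5 5 5 5
  row 6: 1 2 2 3 4 4 5 6 6 6 6
  row 7: 1 2 2 3 4 4 5 6 7 7 7
  row 8: 1 2 2 3 4 4 5 6 7 7 8
  row 9: 1 2 2 3 4 5 6 7 8 8 9
  row 10: 1 2 2 3 4 5 6 7 8 9 10
  row 11: 1 2 3 4 5 6 7 8 9 10 11

reading off 1-entries of Δ²R: w = (1, 4, 5, 2, 8, 7, 9, 11, 6, 10, 3).

D(w) has 16 cells with 5 SE-corners; essential set:

[(3, 3, 1), (5, 7, 4), (8, 6, 4), (8, 10, 7), (10, 3, 2)]


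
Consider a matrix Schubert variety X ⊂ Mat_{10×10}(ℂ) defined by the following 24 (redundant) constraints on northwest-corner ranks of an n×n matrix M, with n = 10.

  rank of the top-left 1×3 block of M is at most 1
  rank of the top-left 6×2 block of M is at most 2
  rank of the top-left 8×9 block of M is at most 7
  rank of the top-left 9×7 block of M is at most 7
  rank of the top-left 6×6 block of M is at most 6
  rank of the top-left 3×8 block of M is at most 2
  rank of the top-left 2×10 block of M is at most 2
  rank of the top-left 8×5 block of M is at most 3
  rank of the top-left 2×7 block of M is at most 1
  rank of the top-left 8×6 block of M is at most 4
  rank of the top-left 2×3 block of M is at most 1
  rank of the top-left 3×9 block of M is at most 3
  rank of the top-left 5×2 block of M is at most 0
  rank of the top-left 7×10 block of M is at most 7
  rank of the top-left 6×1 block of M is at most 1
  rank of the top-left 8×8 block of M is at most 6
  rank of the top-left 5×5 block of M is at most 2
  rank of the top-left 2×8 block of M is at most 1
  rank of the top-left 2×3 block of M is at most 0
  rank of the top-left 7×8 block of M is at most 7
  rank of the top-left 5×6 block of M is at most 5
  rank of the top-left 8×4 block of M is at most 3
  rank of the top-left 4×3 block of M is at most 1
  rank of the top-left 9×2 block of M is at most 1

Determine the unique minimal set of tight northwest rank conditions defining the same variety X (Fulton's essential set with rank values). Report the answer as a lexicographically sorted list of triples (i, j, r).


Rank table r_w(10×10) implied by the 24 constraints:

  0  0  0  1  1  1  1  1  1  1
  0  0  0  1  1  1  1  1  2  2
  0  0  1  2  2  2  2  2  3  3
  0  0  1  2  2  3  3  3  4  4
  0  0  1  2  2  3  4  4  5  5
  1  1  2  3  3  4  5  5  6  6
  1  1  2  3  3  4  5  6  7  7
  1  1  2  3  3  4  5  6  7  8
  1  1  2  3  4  5  6  7  8  9
  1  2  3  4  5  6  7  8  9  10

second differences of R give the permutation w = (4, 9, 3, 6, 7, 1, 8, 10, 5, 2).

Fulton essential set (6 of the 23 Rothe cells):

[(2, 3, 0), (2, 8, 1), (5, 2, 0), (5, 5, 2), (8, 5, 3), (9, 2, 1)]


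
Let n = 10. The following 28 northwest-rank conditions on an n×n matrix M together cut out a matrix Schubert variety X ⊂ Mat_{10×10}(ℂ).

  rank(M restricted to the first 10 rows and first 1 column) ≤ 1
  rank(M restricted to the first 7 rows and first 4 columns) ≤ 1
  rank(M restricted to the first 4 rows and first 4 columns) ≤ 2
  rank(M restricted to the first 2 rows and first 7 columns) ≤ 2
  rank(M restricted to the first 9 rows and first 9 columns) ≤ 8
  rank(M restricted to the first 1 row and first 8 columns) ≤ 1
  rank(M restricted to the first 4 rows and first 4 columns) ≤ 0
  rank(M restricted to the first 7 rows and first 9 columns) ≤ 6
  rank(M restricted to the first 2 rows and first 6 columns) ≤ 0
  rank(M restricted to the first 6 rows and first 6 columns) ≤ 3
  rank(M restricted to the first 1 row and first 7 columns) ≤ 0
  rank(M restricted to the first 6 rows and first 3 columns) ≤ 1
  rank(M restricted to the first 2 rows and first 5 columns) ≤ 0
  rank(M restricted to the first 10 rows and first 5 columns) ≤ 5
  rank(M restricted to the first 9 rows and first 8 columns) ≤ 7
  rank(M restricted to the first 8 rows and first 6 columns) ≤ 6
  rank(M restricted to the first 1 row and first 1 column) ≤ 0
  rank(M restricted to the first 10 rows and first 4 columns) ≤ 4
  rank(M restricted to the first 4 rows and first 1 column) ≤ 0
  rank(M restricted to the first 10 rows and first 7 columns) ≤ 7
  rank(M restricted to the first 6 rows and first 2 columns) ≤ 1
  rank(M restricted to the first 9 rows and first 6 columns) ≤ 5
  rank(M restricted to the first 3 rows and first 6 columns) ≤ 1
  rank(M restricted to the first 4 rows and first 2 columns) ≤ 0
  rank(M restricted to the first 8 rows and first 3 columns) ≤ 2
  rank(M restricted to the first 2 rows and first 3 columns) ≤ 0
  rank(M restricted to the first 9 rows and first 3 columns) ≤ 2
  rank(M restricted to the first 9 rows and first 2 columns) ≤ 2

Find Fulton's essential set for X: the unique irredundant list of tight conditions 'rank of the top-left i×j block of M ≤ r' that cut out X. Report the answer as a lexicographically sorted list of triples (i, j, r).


Recovering R(i,j) via the rank-extension bound from the 28 conditions:

  0 | 0 | 0 | 0 | 0 | 0 | 0 | 1 | 1 | 1
  0 | 0 | 0 | 0 | 0 | 0 | 1 | 2 | 2 | 2
  0 | 0 | 0 | 0 | 1 | 1 | 2 | 3 | 3 | 3
  0 | 0 | 0 | 0 | 1 | 2 | 3 | 4 | 4 | 4
  1 | 1 | 1 | 1 | 2 | 3 | 4 | 5 | 5 | 5
  1 | 1 | 1 | 1 | 2 | 3 | 4 | 5 | 6 | 6
  1 | 1 | 1 | 1 | 2 | 3 | 4 | 5 | 6 | 7
  1 | 2 | 2 | 2 | 3 | 4 | 5 | 6 | 7 | 8
  1 | 2 | 2 | 3 | 4 | 5 | 6 | 7 | 8 | 9
  1 | 2 | 3 | 4 | 5 | 6 | 7 | 8 | 9 | 10

hence w(1..10) = (8, 7, 5, 6, 1, 9, 10, 2, 4, 3).

Fulton essential set (5 of the 28 Rothe cells):

[(1, 7, 0), (2, 6, 0), (4, 4, 0), (7, 4, 1), (9, 3, 2)]
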